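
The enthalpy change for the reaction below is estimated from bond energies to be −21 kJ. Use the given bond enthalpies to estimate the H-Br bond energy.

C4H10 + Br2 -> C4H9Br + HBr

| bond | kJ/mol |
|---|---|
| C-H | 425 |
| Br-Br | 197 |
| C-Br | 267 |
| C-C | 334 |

Let D be the H-Br bond energy.
Σ(broken) = 1×197 + 3×334 + 10×425 = 5449
Σ(formed) = 1×267 + 3×334 + 9×425 + 1×D = 5094 + D
ΔH = Σ(broken) − Σ(formed) = (5449) − (5094 + D) = +355 − D
Setting this equal to −21 kJ gives D = 376 kJ/mol.

D(H-Br) ≈ 376 kJ/mol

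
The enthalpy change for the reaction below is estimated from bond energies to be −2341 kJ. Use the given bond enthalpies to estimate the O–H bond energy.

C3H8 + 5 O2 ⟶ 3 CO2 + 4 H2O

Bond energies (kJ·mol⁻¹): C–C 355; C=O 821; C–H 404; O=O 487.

D(O–H) ≈ 474 kJ/mol

Let D be the O–H bond energy.
Σ(broken) = 2×355 + 8×404 + 5×487 = 6377
Σ(formed) = 6×821 + 8×D = 4926 + 8D
ΔH = Σ(broken) − Σ(formed) = (6377) − (4926 + 8D) = +1451 − 8D
Setting this equal to −2341 kJ gives 8D = 3792, so D = 474 kJ/mol.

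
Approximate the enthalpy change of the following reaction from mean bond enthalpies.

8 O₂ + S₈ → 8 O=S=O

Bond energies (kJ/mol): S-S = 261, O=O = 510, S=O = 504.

ΔH ≈ −1896 kJ

Bonds broken (reactants):
  O=O: 8 × 510 = 4080
  S-S: 8 × 261 = 2088
  Σ(broken) = 6168 kJ
Bonds formed (products):
  S=O: 16 × 504 = 8064
  Σ(formed) = 8064 kJ
ΔH = Σ(broken) − Σ(formed) = 6168 − 8064 = −1896 kJ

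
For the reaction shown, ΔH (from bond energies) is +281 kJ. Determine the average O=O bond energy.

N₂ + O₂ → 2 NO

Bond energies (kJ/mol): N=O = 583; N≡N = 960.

D(O=O) ≈ 487 kJ/mol

Let D be the O=O bond energy.
Σ(broken) = 1×960 + 1×D = 960 + D
Σ(formed) = 2×583 = 1166
ΔH = Σ(broken) − Σ(formed) = (960 + D) − (1166) = −206 + D
Setting this equal to +281 kJ gives D = 487 kJ/mol.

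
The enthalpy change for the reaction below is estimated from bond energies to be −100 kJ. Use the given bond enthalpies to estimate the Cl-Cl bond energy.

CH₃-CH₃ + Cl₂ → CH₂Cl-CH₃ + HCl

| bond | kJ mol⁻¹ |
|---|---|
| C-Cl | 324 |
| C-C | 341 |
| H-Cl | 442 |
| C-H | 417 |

Let D be the Cl-Cl bond energy.
Σ(broken) = 1×341 + 6×417 + 1×D = 2843 + D
Σ(formed) = 1×341 + 1×324 + 5×417 + 1×442 = 3192
ΔH = Σ(broken) − Σ(formed) = (2843 + D) − (3192) = −349 + D
Setting this equal to −100 kJ gives D = 249 kJ/mol.

D(Cl-Cl) ≈ 249 kJ/mol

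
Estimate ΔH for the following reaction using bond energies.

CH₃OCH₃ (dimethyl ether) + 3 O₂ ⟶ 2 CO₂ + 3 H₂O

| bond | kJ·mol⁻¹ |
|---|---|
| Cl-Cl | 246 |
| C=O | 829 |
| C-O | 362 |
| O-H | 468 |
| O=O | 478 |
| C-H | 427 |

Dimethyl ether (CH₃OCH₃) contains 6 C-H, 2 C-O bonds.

ΔH ≈ −1404 kJ

Bonds broken (reactants):
  C-H: 6 × 427 = 2562
  C-O: 2 × 362 = 724
  O=O: 3 × 478 = 1434
  Σ(broken) = 4720 kJ
Bonds formed (products):
  C=O: 4 × 829 = 3316
  O-H: 6 × 468 = 2808
  Σ(formed) = 6124 kJ
ΔH = Σ(broken) − Σ(formed) = 4720 − 6124 = −1404 kJ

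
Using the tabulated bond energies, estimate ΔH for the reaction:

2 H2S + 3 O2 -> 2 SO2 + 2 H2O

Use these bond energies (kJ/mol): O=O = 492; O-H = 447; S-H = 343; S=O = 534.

ΔH ≈ −1076 kJ

Bonds broken (reactants):
  O=O: 3 × 492 = 1476
  S-H: 4 × 343 = 1372
  Σ(broken) = 2848 kJ
Bonds formed (products):
  O-H: 4 × 447 = 1788
  S=O: 4 × 534 = 2136
  Σ(formed) = 3924 kJ
ΔH = Σ(broken) − Σ(formed) = 2848 − 3924 = −1076 kJ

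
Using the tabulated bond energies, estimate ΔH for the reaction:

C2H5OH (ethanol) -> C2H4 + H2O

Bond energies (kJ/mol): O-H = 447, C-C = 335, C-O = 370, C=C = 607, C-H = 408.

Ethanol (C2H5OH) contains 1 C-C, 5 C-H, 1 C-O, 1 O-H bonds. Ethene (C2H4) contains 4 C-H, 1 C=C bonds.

Bonds broken (reactants):
  C-C: 1 × 335 = 335
  C-H: 5 × 408 = 2040
  C-O: 1 × 370 = 370
  O-H: 1 × 447 = 447
  Σ(broken) = 3192 kJ
Bonds formed (products):
  C-H: 4 × 408 = 1632
  C=C: 1 × 607 = 607
  O-H: 2 × 447 = 894
  Σ(formed) = 3133 kJ
ΔH = Σ(broken) − Σ(formed) = 3192 − 3133 = +59 kJ

ΔH ≈ +59 kJ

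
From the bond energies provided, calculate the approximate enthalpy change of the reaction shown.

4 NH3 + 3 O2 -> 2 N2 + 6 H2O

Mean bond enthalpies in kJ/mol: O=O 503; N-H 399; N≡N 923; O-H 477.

Bonds broken (reactants):
  N-H: 12 × 399 = 4788
  O=O: 3 × 503 = 1509
  Σ(broken) = 6297 kJ
Bonds formed (products):
  N≡N: 2 × 923 = 1846
  O-H: 12 × 477 = 5724
  Σ(formed) = 7570 kJ
ΔH = Σ(broken) − Σ(formed) = 6297 − 7570 = −1273 kJ

ΔH ≈ −1273 kJ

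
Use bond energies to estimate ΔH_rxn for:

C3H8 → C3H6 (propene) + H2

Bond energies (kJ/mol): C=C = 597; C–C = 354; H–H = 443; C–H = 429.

ΔH ≈ +172 kJ

Bonds broken (reactants):
  C–C: 2 × 354 = 708
  C–H: 8 × 429 = 3432
  Σ(broken) = 4140 kJ
Bonds formed (products):
  C–C: 1 × 354 = 354
  C–H: 6 × 429 = 2574
  C=C: 1 × 597 = 597
  H–H: 1 × 443 = 443
  Σ(formed) = 3968 kJ
ΔH = Σ(broken) − Σ(formed) = 4140 − 3968 = +172 kJ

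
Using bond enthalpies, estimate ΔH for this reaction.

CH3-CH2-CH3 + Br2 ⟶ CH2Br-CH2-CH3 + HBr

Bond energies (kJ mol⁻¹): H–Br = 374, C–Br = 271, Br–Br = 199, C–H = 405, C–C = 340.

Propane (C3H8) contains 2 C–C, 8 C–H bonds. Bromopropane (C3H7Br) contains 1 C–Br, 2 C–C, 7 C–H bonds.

ΔH ≈ −41 kJ

Bonds broken (reactants):
  Br–Br: 1 × 199 = 199
  C–C: 2 × 340 = 680
  C–H: 8 × 405 = 3240
  Σ(broken) = 4119 kJ
Bonds formed (products):
  C–Br: 1 × 271 = 271
  C–C: 2 × 340 = 680
  C–H: 7 × 405 = 2835
  H–Br: 1 × 374 = 374
  Σ(formed) = 4160 kJ
ΔH = Σ(broken) − Σ(formed) = 4119 − 4160 = −41 kJ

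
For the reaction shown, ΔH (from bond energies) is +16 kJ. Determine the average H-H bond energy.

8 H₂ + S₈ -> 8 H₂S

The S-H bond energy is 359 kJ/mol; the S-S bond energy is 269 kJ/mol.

Let D be the H-H bond energy.
Σ(broken) = 8×D + 8×269 = 2152 + 8D
Σ(formed) = 16×359 = 5744
ΔH = Σ(broken) − Σ(formed) = (2152 + 8D) − (5744) = −3592 + 8D
Setting this equal to +16 kJ gives 8D = 3608, so D = 451 kJ/mol.

D(H-H) ≈ 451 kJ/mol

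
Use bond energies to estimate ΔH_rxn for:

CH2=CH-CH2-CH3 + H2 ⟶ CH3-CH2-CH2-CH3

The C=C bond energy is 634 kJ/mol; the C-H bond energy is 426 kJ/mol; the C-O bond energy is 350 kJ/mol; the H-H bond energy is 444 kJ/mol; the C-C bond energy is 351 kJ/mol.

ΔH ≈ −125 kJ

Bonds broken (reactants):
  C-C: 2 × 351 = 702
  C-H: 8 × 426 = 3408
  C=C: 1 × 634 = 634
  H-H: 1 × 444 = 444
  Σ(broken) = 5188 kJ
Bonds formed (products):
  C-C: 3 × 351 = 1053
  C-H: 10 × 426 = 4260
  Σ(formed) = 5313 kJ
ΔH = Σ(broken) − Σ(formed) = 5188 − 5313 = −125 kJ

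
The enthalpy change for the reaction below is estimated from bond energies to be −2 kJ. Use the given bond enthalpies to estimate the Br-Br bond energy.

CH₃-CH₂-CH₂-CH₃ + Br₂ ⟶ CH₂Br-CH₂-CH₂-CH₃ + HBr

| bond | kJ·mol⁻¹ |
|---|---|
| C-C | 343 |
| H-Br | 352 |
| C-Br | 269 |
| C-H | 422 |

D(Br-Br) ≈ 197 kJ/mol

Let D be the Br-Br bond energy.
Σ(broken) = 1×D + 3×343 + 10×422 = 5249 + D
Σ(formed) = 1×269 + 3×343 + 9×422 + 1×352 = 5448
ΔH = Σ(broken) − Σ(formed) = (5249 + D) − (5448) = −199 + D
Setting this equal to −2 kJ gives D = 197 kJ/mol.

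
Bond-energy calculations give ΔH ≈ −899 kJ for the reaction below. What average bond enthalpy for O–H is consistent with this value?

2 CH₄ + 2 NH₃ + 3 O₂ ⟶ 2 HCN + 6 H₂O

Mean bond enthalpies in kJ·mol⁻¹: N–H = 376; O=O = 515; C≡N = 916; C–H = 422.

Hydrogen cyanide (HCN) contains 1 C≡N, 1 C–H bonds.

D(O–H) ≈ 450 kJ/mol

Let D be the O–H bond energy.
Σ(broken) = 8×422 + 6×376 + 3×515 = 7177
Σ(formed) = 2×916 + 2×422 + 12×D = 2676 + 12D
ΔH = Σ(broken) − Σ(formed) = (7177) − (2676 + 12D) = +4501 − 12D
Setting this equal to −899 kJ gives 12D = 5400, so D = 450 kJ/mol.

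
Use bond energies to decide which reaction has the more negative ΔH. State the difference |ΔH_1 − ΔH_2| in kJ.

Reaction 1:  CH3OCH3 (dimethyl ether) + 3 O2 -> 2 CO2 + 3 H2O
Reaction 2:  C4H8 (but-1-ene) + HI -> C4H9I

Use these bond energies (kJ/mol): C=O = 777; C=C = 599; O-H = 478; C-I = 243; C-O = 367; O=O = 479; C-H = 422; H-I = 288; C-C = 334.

Reaction 1, by 1161 kJ

Reaction 1:
  Bonds broken (reactants):
    C-H: 6 × 422 = 2532
    C-O: 2 × 367 = 734
    O=O: 3 × 479 = 1437
    Σ(broken) = 4703 kJ
  Bonds formed (products):
    C=O: 4 × 777 = 3108
    O-H: 6 × 478 = 2868
    Σ(formed) = 5976 kJ
  ΔH_1 = 4703 − 5976 = −1273 kJ
Reaction 2:
  Bonds broken (reactants):
    C-C: 2 × 334 = 668
    C-H: 8 × 422 = 3376
    C=C: 1 × 599 = 599
    H-I: 1 × 288 = 288
    Σ(broken) = 4931 kJ
  Bonds formed (products):
    C-C: 3 × 334 = 1002
    C-H: 9 × 422 = 3798
    C-I: 1 × 243 = 243
    Σ(formed) = 5043 kJ
  ΔH_2 = 4931 − 5043 = −112 kJ
ΔH_1 − ΔH_2 = −1161 kJ, so reaction 1 has the more negative ΔH; |ΔH_1 − ΔH_2| = 1161 kJ.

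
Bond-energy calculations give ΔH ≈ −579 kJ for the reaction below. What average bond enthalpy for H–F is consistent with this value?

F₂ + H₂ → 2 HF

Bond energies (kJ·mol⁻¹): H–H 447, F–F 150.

D(H–F) ≈ 588 kJ/mol

Let D be the H–F bond energy.
Σ(broken) = 1×150 + 1×447 = 597
Σ(formed) = 2×D = 2D
ΔH = Σ(broken) − Σ(formed) = (597) − (2D) = +597 − 2D
Setting this equal to −579 kJ gives 2D = 1176, so D = 588 kJ/mol.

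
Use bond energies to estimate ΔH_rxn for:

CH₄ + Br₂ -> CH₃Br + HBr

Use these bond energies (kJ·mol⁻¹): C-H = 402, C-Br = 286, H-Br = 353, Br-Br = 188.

ΔH ≈ −49 kJ

Bonds broken (reactants):
  Br-Br: 1 × 188 = 188
  C-H: 4 × 402 = 1608
  Σ(broken) = 1796 kJ
Bonds formed (products):
  C-Br: 1 × 286 = 286
  C-H: 3 × 402 = 1206
  H-Br: 1 × 353 = 353
  Σ(formed) = 1845 kJ
ΔH = Σ(broken) − Σ(formed) = 1796 − 1845 = −49 kJ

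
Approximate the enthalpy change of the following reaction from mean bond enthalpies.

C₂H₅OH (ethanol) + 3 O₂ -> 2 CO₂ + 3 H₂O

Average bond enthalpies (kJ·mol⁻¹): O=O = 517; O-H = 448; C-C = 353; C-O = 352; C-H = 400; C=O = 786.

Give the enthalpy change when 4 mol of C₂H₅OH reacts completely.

Bonds broken (reactants):
  C-C: 1 × 353 = 353
  C-H: 5 × 400 = 2000
  C-O: 1 × 352 = 352
  O-H: 1 × 448 = 448
  O=O: 3 × 517 = 1551
  Σ(broken) = 4704 kJ
Bonds formed (products):
  C=O: 4 × 786 = 3144
  O-H: 6 × 448 = 2688
  Σ(formed) = 5832 kJ
ΔH = Σ(broken) − Σ(formed) = 4704 − 5832 = −1128 kJ
For 4× the reaction as written: 4 × (−1128) = −4512 kJ

ΔH = −4512 kJ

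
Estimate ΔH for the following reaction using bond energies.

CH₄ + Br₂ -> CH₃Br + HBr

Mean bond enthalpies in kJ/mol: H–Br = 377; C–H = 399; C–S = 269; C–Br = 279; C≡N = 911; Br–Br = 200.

Bonds broken (reactants):
  Br–Br: 1 × 200 = 200
  C–H: 4 × 399 = 1596
  Σ(broken) = 1796 kJ
Bonds formed (products):
  C–Br: 1 × 279 = 279
  C–H: 3 × 399 = 1197
  H–Br: 1 × 377 = 377
  Σ(formed) = 1853 kJ
ΔH = Σ(broken) − Σ(formed) = 1796 − 1853 = −57 kJ

ΔH ≈ −57 kJ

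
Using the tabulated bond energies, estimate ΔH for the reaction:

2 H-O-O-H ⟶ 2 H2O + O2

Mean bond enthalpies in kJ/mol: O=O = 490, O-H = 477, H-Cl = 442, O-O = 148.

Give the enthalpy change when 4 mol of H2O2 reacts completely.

Bonds broken (reactants):
  O-H: 4 × 477 = 1908
  O-O: 2 × 148 = 296
  Σ(broken) = 2204 kJ
Bonds formed (products):
  O-H: 4 × 477 = 1908
  O=O: 1 × 490 = 490
  Σ(formed) = 2398 kJ
ΔH = Σ(broken) − Σ(formed) = 2204 − 2398 = −194 kJ
For 2× the reaction as written: 2 × (−194) = −388 kJ

ΔH = −388 kJ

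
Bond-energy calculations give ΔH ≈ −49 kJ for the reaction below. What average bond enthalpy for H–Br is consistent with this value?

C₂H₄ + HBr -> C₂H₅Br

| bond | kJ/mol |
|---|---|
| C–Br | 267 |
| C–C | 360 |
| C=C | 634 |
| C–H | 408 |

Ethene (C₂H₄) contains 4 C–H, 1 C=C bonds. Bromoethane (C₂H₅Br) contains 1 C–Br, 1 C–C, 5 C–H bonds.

D(H–Br) ≈ 352 kJ/mol

Let D be the H–Br bond energy.
Σ(broken) = 4×408 + 1×634 + 1×D = 2266 + D
Σ(formed) = 1×267 + 1×360 + 5×408 = 2667
ΔH = Σ(broken) − Σ(formed) = (2266 + D) − (2667) = −401 + D
Setting this equal to −49 kJ gives D = 352 kJ/mol.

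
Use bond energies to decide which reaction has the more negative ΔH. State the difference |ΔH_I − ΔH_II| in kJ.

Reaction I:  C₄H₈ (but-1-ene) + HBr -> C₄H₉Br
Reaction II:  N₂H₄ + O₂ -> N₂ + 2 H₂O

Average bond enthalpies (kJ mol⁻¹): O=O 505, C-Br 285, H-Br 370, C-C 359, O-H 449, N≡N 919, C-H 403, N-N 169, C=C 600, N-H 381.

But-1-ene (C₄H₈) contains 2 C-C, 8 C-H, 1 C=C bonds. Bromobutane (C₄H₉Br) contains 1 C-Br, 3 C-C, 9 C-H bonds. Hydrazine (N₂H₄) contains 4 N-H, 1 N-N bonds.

Reaction II, by 440 kJ

Reaction I:
  Bonds broken (reactants):
    C-C: 2 × 359 = 718
    C-H: 8 × 403 = 3224
    C=C: 1 × 600 = 600
    H-Br: 1 × 370 = 370
    Σ(broken) = 4912 kJ
  Bonds formed (products):
    C-Br: 1 × 285 = 285
    C-C: 3 × 359 = 1077
    C-H: 9 × 403 = 3627
    Σ(formed) = 4989 kJ
  ΔH_I = 4912 − 4989 = −77 kJ
Reaction II:
  Bonds broken (reactants):
    N-H: 4 × 381 = 1524
    N-N: 1 × 169 = 169
    O=O: 1 × 505 = 505
    Σ(broken) = 2198 kJ
  Bonds formed (products):
    N≡N: 1 × 919 = 919
    O-H: 4 × 449 = 1796
    Σ(formed) = 2715 kJ
  ΔH_II = 2198 − 2715 = −517 kJ
ΔH_I − ΔH_II = +440 kJ, so reaction II has the more negative ΔH; |ΔH_I − ΔH_II| = 440 kJ.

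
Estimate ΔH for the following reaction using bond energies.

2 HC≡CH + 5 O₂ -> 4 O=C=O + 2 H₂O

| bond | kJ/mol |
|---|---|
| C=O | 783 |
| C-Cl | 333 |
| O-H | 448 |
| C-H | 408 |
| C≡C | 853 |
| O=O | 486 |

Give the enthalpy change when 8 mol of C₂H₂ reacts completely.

Bonds broken (reactants):
  C≡C: 2 × 853 = 1706
  C-H: 4 × 408 = 1632
  O=O: 5 × 486 = 2430
  Σ(broken) = 5768 kJ
Bonds formed (products):
  C=O: 8 × 783 = 6264
  O-H: 4 × 448 = 1792
  Σ(formed) = 8056 kJ
ΔH = Σ(broken) − Σ(formed) = 5768 − 8056 = −2288 kJ
For 4× the reaction as written: 4 × (−2288) = −9152 kJ

ΔH = −9152 kJ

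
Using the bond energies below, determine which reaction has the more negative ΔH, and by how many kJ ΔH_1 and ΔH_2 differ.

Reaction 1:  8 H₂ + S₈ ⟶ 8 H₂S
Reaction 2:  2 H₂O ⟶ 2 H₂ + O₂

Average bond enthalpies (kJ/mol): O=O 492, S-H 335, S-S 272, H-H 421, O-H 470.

Reaction 1:
  Bonds broken (reactants):
    H-H: 8 × 421 = 3368
    S-S: 8 × 272 = 2176
    Σ(broken) = 5544 kJ
  Bonds formed (products):
    S-H: 16 × 335 = 5360
    Σ(formed) = 5360 kJ
  ΔH_1 = 5544 − 5360 = +184 kJ
Reaction 2:
  Bonds broken (reactants):
    O-H: 4 × 470 = 1880
    Σ(broken) = 1880 kJ
  Bonds formed (products):
    H-H: 2 × 421 = 842
    O=O: 1 × 492 = 492
    Σ(formed) = 1334 kJ
  ΔH_2 = 1880 − 1334 = +546 kJ
ΔH_1 − ΔH_2 = −362 kJ, so reaction 1 has the more negative ΔH; |ΔH_1 − ΔH_2| = 362 kJ.

Reaction 1, by 362 kJ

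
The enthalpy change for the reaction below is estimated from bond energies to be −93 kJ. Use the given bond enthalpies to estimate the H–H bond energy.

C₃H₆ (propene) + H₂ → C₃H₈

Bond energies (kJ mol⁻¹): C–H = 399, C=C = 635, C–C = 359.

Let D be the H–H bond energy.
Σ(broken) = 1×359 + 6×399 + 1×635 + 1×D = 3388 + D
Σ(formed) = 2×359 + 8×399 = 3910
ΔH = Σ(broken) − Σ(formed) = (3388 + D) − (3910) = −522 + D
Setting this equal to −93 kJ gives D = 429 kJ/mol.

D(H–H) ≈ 429 kJ/mol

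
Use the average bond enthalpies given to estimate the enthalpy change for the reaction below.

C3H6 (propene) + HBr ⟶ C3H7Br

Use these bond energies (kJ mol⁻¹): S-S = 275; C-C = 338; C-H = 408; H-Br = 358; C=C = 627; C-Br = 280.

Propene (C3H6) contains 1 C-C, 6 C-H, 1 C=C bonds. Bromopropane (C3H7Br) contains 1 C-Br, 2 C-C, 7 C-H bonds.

Bonds broken (reactants):
  C-C: 1 × 338 = 338
  C-H: 6 × 408 = 2448
  C=C: 1 × 627 = 627
  H-Br: 1 × 358 = 358
  Σ(broken) = 3771 kJ
Bonds formed (products):
  C-Br: 1 × 280 = 280
  C-C: 2 × 338 = 676
  C-H: 7 × 408 = 2856
  Σ(formed) = 3812 kJ
ΔH = Σ(broken) − Σ(formed) = 3771 − 3812 = −41 kJ

ΔH ≈ −41 kJ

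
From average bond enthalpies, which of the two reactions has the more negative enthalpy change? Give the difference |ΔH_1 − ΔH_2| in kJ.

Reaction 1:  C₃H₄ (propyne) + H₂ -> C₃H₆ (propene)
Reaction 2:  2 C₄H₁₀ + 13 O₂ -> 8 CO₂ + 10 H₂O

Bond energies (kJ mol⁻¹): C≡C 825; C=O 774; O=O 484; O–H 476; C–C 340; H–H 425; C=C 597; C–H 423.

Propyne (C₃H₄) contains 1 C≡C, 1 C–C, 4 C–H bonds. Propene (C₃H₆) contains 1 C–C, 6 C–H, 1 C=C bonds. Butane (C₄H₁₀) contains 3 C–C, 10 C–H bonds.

Reaction 2, by 4919 kJ

Reaction 1:
  Bonds broken (reactants):
    C≡C: 1 × 825 = 825
    C–C: 1 × 340 = 340
    C–H: 4 × 423 = 1692
    H–H: 1 × 425 = 425
    Σ(broken) = 3282 kJ
  Bonds formed (products):
    C–C: 1 × 340 = 340
    C–H: 6 × 423 = 2538
    C=C: 1 × 597 = 597
    Σ(formed) = 3475 kJ
  ΔH_1 = 3282 − 3475 = −193 kJ
Reaction 2:
  Bonds broken (reactants):
    C–C: 6 × 340 = 2040
    C–H: 20 × 423 = 8460
    O=O: 13 × 484 = 6292
    Σ(broken) = 16792 kJ
  Bonds formed (products):
    C=O: 16 × 774 = 12384
    O–H: 20 × 476 = 9520
    Σ(formed) = 21904 kJ
  ΔH_2 = 16792 − 21904 = −5112 kJ
ΔH_1 − ΔH_2 = +4919 kJ, so reaction 2 has the more negative ΔH; |ΔH_1 − ΔH_2| = 4919 kJ.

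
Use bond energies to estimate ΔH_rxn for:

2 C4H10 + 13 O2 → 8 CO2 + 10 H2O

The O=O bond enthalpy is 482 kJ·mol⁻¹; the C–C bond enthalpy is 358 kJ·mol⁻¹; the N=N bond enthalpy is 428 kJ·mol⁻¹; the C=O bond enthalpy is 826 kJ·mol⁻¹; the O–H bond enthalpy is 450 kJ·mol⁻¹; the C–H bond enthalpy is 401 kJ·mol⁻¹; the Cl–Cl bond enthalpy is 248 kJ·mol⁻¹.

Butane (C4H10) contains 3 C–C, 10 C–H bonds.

Bonds broken (reactants):
  C–C: 6 × 358 = 2148
  C–H: 20 × 401 = 8020
  O=O: 13 × 482 = 6266
  Σ(broken) = 16434 kJ
Bonds formed (products):
  C=O: 16 × 826 = 13216
  O–H: 20 × 450 = 9000
  Σ(formed) = 22216 kJ
ΔH = Σ(broken) − Σ(formed) = 16434 − 22216 = −5782 kJ

ΔH ≈ −5782 kJ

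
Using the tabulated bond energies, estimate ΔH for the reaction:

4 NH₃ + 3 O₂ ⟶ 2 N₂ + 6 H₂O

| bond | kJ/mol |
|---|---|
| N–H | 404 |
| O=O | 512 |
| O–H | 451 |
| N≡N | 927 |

Bonds broken (reactants):
  N–H: 12 × 404 = 4848
  O=O: 3 × 512 = 1536
  Σ(broken) = 6384 kJ
Bonds formed (products):
  N≡N: 2 × 927 = 1854
  O–H: 12 × 451 = 5412
  Σ(formed) = 7266 kJ
ΔH = Σ(broken) − Σ(formed) = 6384 − 7266 = −882 kJ

ΔH ≈ −882 kJ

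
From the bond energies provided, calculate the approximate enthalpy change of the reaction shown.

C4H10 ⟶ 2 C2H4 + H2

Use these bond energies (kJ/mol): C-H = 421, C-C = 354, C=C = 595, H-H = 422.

ΔH ≈ +292 kJ

Bonds broken (reactants):
  C-C: 3 × 354 = 1062
  C-H: 10 × 421 = 4210
  Σ(broken) = 5272 kJ
Bonds formed (products):
  C-H: 8 × 421 = 3368
  C=C: 2 × 595 = 1190
  H-H: 1 × 422 = 422
  Σ(formed) = 4980 kJ
ΔH = Σ(broken) − Σ(formed) = 5272 − 4980 = +292 kJ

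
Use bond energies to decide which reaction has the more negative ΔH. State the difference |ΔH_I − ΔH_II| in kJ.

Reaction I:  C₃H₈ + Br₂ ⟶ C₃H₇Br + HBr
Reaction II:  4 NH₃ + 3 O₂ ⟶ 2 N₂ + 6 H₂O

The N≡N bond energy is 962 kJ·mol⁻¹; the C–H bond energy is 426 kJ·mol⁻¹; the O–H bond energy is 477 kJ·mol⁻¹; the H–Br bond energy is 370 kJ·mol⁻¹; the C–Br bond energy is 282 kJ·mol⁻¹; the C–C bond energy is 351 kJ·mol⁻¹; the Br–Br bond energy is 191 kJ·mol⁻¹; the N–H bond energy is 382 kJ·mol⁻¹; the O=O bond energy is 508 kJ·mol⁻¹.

Reaction II, by 1505 kJ

Reaction I:
  Bonds broken (reactants):
    Br–Br: 1 × 191 = 191
    C–C: 2 × 351 = 702
    C–H: 8 × 426 = 3408
    Σ(broken) = 4301 kJ
  Bonds formed (products):
    C–Br: 1 × 282 = 282
    C–C: 2 × 351 = 702
    C–H: 7 × 426 = 2982
    H–Br: 1 × 370 = 370
    Σ(formed) = 4336 kJ
  ΔH_I = 4301 − 4336 = −35 kJ
Reaction II:
  Bonds broken (reactants):
    N–H: 12 × 382 = 4584
    O=O: 3 × 508 = 1524
    Σ(broken) = 6108 kJ
  Bonds formed (products):
    N≡N: 2 × 962 = 1924
    O–H: 12 × 477 = 5724
    Σ(formed) = 7648 kJ
  ΔH_II = 6108 − 7648 = −1540 kJ
ΔH_I − ΔH_II = +1505 kJ, so reaction II has the more negative ΔH; |ΔH_I − ΔH_II| = 1505 kJ.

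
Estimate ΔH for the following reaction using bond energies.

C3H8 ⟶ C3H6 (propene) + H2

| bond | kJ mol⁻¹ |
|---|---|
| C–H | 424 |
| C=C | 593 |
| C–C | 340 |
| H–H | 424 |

ΔH ≈ +171 kJ

Bonds broken (reactants):
  C–C: 2 × 340 = 680
  C–H: 8 × 424 = 3392
  Σ(broken) = 4072 kJ
Bonds formed (products):
  C–C: 1 × 340 = 340
  C–H: 6 × 424 = 2544
  C=C: 1 × 593 = 593
  H–H: 1 × 424 = 424
  Σ(formed) = 3901 kJ
ΔH = Σ(broken) − Σ(formed) = 4072 − 3901 = +171 kJ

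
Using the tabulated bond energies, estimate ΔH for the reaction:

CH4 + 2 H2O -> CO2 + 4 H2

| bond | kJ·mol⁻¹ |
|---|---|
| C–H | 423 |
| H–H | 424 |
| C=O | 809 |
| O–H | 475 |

ΔH ≈ +278 kJ

Bonds broken (reactants):
  C–H: 4 × 423 = 1692
  O–H: 4 × 475 = 1900
  Σ(broken) = 3592 kJ
Bonds formed (products):
  C=O: 2 × 809 = 1618
  H–H: 4 × 424 = 1696
  Σ(formed) = 3314 kJ
ΔH = Σ(broken) − Σ(formed) = 3592 − 3314 = +278 kJ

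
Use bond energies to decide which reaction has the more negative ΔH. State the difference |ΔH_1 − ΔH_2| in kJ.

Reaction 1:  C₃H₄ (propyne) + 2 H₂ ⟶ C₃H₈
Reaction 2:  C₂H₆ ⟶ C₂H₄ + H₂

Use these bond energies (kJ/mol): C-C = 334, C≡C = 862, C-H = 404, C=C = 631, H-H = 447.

Reaction 1, by 258 kJ

Reaction 1:
  Bonds broken (reactants):
    C≡C: 1 × 862 = 862
    C-C: 1 × 334 = 334
    C-H: 4 × 404 = 1616
    H-H: 2 × 447 = 894
    Σ(broken) = 3706 kJ
  Bonds formed (products):
    C-C: 2 × 334 = 668
    C-H: 8 × 404 = 3232
    Σ(formed) = 3900 kJ
  ΔH_1 = 3706 − 3900 = −194 kJ
Reaction 2:
  Bonds broken (reactants):
    C-C: 1 × 334 = 334
    C-H: 6 × 404 = 2424
    Σ(broken) = 2758 kJ
  Bonds formed (products):
    C-H: 4 × 404 = 1616
    C=C: 1 × 631 = 631
    H-H: 1 × 447 = 447
    Σ(formed) = 2694 kJ
  ΔH_2 = 2758 − 2694 = +64 kJ
ΔH_1 − ΔH_2 = −258 kJ, so reaction 1 has the more negative ΔH; |ΔH_1 − ΔH_2| = 258 kJ.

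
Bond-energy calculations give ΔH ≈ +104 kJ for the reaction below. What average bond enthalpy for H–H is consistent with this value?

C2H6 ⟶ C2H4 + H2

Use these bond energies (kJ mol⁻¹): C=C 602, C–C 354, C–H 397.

D(H–H) ≈ 442 kJ/mol

Let D be the H–H bond energy.
Σ(broken) = 1×354 + 6×397 = 2736
Σ(formed) = 4×397 + 1×602 + 1×D = 2190 + D
ΔH = Σ(broken) − Σ(formed) = (2736) − (2190 + D) = +546 − D
Setting this equal to +104 kJ gives D = 442 kJ/mol.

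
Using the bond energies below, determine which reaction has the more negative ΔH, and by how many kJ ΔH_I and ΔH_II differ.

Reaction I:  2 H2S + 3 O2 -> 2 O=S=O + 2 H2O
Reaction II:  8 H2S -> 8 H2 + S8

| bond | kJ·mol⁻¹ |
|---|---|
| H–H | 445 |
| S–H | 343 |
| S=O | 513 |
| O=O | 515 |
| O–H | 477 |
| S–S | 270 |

Reaction I, by 811 kJ

Reaction I:
  Bonds broken (reactants):
    O=O: 3 × 515 = 1545
    S–H: 4 × 343 = 1372
    Σ(broken) = 2917 kJ
  Bonds formed (products):
    O–H: 4 × 477 = 1908
    S=O: 4 × 513 = 2052
    Σ(formed) = 3960 kJ
  ΔH_I = 2917 − 3960 = −1043 kJ
Reaction II:
  Bonds broken (reactants):
    S–H: 16 × 343 = 5488
    Σ(broken) = 5488 kJ
  Bonds formed (products):
    H–H: 8 × 445 = 3560
    S–S: 8 × 270 = 2160
    Σ(formed) = 5720 kJ
  ΔH_II = 5488 − 5720 = −232 kJ
ΔH_I − ΔH_II = −811 kJ, so reaction I has the more negative ΔH; |ΔH_I − ΔH_II| = 811 kJ.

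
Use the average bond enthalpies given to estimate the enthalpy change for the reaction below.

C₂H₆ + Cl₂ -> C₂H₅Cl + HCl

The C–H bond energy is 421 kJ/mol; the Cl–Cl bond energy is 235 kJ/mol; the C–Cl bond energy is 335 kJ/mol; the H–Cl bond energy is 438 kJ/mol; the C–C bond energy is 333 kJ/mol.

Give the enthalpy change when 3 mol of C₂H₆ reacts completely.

Bonds broken (reactants):
  C–C: 1 × 333 = 333
  C–H: 6 × 421 = 2526
  Cl–Cl: 1 × 235 = 235
  Σ(broken) = 3094 kJ
Bonds formed (products):
  C–C: 1 × 333 = 333
  C–Cl: 1 × 335 = 335
  C–H: 5 × 421 = 2105
  H–Cl: 1 × 438 = 438
  Σ(formed) = 3211 kJ
ΔH = Σ(broken) − Σ(formed) = 3094 − 3211 = −117 kJ
For 3× the reaction as written: 3 × (−117) = −351 kJ

ΔH = −351 kJ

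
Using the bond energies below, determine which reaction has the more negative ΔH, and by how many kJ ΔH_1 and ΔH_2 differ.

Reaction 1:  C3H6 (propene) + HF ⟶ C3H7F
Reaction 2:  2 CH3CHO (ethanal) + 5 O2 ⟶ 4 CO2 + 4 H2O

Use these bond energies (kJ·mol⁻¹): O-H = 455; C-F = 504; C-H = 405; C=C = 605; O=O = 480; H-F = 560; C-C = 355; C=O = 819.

Reaction 2, by 2105 kJ

Reaction 1:
  Bonds broken (reactants):
    C-C: 1 × 355 = 355
    C-H: 6 × 405 = 2430
    C=C: 1 × 605 = 605
    H-F: 1 × 560 = 560
    Σ(broken) = 3950 kJ
  Bonds formed (products):
    C-C: 2 × 355 = 710
    C-F: 1 × 504 = 504
    C-H: 7 × 405 = 2835
    Σ(formed) = 4049 kJ
  ΔH_1 = 3950 − 4049 = −99 kJ
Reaction 2:
  Bonds broken (reactants):
    C-C: 2 × 355 = 710
    C-H: 8 × 405 = 3240
    C=O: 2 × 819 = 1638
    O=O: 5 × 480 = 2400
    Σ(broken) = 7988 kJ
  Bonds formed (products):
    C=O: 8 × 819 = 6552
    O-H: 8 × 455 = 3640
    Σ(formed) = 10192 kJ
  ΔH_2 = 7988 − 10192 = −2204 kJ
ΔH_1 − ΔH_2 = +2105 kJ, so reaction 2 has the more negative ΔH; |ΔH_1 − ΔH_2| = 2105 kJ.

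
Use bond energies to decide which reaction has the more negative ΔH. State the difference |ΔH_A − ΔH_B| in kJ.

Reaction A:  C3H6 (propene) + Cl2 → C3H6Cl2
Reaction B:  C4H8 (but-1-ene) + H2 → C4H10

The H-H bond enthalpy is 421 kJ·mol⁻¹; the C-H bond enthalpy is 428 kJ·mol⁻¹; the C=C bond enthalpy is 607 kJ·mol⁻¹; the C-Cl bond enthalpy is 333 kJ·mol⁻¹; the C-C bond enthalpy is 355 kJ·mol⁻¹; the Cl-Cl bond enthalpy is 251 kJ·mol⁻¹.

Reaction A:
  Bonds broken (reactants):
    C-C: 1 × 355 = 355
    C-H: 6 × 428 = 2568
    C=C: 1 × 607 = 607
    Cl-Cl: 1 × 251 = 251
    Σ(broken) = 3781 kJ
  Bonds formed (products):
    C-C: 2 × 355 = 710
    C-Cl: 2 × 333 = 666
    C-H: 6 × 428 = 2568
    Σ(formed) = 3944 kJ
  ΔH_A = 3781 − 3944 = −163 kJ
Reaction B:
  Bonds broken (reactants):
    C-C: 2 × 355 = 710
    C-H: 8 × 428 = 3424
    C=C: 1 × 607 = 607
    H-H: 1 × 421 = 421
    Σ(broken) = 5162 kJ
  Bonds formed (products):
    C-C: 3 × 355 = 1065
    C-H: 10 × 428 = 4280
    Σ(formed) = 5345 kJ
  ΔH_B = 5162 − 5345 = −183 kJ
ΔH_A − ΔH_B = +20 kJ, so reaction B has the more negative ΔH; |ΔH_A − ΔH_B| = 20 kJ.

Reaction B, by 20 kJ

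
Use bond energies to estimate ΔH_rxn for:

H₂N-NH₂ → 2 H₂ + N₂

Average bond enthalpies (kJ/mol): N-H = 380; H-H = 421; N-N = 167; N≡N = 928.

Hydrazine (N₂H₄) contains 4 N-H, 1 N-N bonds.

Bonds broken (reactants):
  N-H: 4 × 380 = 1520
  N-N: 1 × 167 = 167
  Σ(broken) = 1687 kJ
Bonds formed (products):
  H-H: 2 × 421 = 842
  N≡N: 1 × 928 = 928
  Σ(formed) = 1770 kJ
ΔH = Σ(broken) − Σ(formed) = 1687 − 1770 = −83 kJ

ΔH ≈ −83 kJ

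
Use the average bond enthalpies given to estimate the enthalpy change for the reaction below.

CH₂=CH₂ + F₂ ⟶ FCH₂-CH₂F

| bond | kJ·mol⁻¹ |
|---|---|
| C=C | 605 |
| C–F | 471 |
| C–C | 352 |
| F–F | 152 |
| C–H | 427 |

ΔH ≈ −537 kJ

Bonds broken (reactants):
  C–H: 4 × 427 = 1708
  C=C: 1 × 605 = 605
  F–F: 1 × 152 = 152
  Σ(broken) = 2465 kJ
Bonds formed (products):
  C–C: 1 × 352 = 352
  C–F: 2 × 471 = 942
  C–H: 4 × 427 = 1708
  Σ(formed) = 3002 kJ
ΔH = Σ(broken) − Σ(formed) = 2465 − 3002 = −537 kJ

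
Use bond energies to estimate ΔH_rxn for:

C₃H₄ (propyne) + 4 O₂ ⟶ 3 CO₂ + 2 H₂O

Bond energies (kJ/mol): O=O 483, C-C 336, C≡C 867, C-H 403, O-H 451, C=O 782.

ΔH ≈ −1749 kJ

Bonds broken (reactants):
  C≡C: 1 × 867 = 867
  C-C: 1 × 336 = 336
  C-H: 4 × 403 = 1612
  O=O: 4 × 483 = 1932
  Σ(broken) = 4747 kJ
Bonds formed (products):
  C=O: 6 × 782 = 4692
  O-H: 4 × 451 = 1804
  Σ(formed) = 6496 kJ
ΔH = Σ(broken) − Σ(formed) = 4747 − 6496 = −1749 kJ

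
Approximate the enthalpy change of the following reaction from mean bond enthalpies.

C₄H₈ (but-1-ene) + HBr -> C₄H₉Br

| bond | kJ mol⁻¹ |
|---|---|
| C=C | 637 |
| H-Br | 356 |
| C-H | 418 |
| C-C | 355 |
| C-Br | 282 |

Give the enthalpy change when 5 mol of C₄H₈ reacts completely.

Bonds broken (reactants):
  C-C: 2 × 355 = 710
  C-H: 8 × 418 = 3344
  C=C: 1 × 637 = 637
  H-Br: 1 × 356 = 356
  Σ(broken) = 5047 kJ
Bonds formed (products):
  C-Br: 1 × 282 = 282
  C-C: 3 × 355 = 1065
  C-H: 9 × 418 = 3762
  Σ(formed) = 5109 kJ
ΔH = Σ(broken) − Σ(formed) = 5047 − 5109 = −62 kJ
For 5× the reaction as written: 5 × (−62) = −310 kJ

ΔH = −310 kJ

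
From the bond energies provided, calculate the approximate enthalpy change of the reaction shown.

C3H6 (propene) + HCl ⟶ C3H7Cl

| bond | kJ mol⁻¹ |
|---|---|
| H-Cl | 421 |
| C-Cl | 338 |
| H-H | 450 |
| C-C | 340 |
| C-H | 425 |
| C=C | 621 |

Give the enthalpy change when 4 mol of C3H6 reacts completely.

Bonds broken (reactants):
  C-C: 1 × 340 = 340
  C-H: 6 × 425 = 2550
  C=C: 1 × 621 = 621
  H-Cl: 1 × 421 = 421
  Σ(broken) = 3932 kJ
Bonds formed (products):
  C-C: 2 × 340 = 680
  C-Cl: 1 × 338 = 338
  C-H: 7 × 425 = 2975
  Σ(formed) = 3993 kJ
ΔH = Σ(broken) − Σ(formed) = 3932 − 3993 = −61 kJ
For 4× the reaction as written: 4 × (−61) = −244 kJ

ΔH = −244 kJ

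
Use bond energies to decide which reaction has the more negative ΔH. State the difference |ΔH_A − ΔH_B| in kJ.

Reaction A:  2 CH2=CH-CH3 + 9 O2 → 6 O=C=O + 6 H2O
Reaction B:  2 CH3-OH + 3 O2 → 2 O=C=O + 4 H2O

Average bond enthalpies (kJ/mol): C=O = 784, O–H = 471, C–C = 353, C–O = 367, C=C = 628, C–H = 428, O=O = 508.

Reaction A:
  Bonds broken (reactants):
    C–C: 2 × 353 = 706
    C–H: 12 × 428 = 5136
    C=C: 2 × 628 = 1256
    O=O: 9 × 508 = 4572
    Σ(broken) = 11670 kJ
  Bonds formed (products):
    C=O: 12 × 784 = 9408
    O–H: 12 × 471 = 5652
    Σ(formed) = 15060 kJ
  ΔH_A = 11670 − 15060 = −3390 kJ
Reaction B:
  Bonds broken (reactants):
    C–H: 6 × 428 = 2568
    C–O: 2 × 367 = 734
    O–H: 2 × 471 = 942
    O=O: 3 × 508 = 1524
    Σ(broken) = 5768 kJ
  Bonds formed (products):
    C=O: 4 × 784 = 3136
    O–H: 8 × 471 = 3768
    Σ(formed) = 6904 kJ
  ΔH_B = 5768 − 6904 = −1136 kJ
ΔH_A − ΔH_B = −2254 kJ, so reaction A has the more negative ΔH; |ΔH_A − ΔH_B| = 2254 kJ.

Reaction A, by 2254 kJ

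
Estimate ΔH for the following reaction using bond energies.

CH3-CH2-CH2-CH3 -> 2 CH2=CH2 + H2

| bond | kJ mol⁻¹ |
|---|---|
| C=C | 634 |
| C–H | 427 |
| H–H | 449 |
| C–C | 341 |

Bonds broken (reactants):
  C–C: 3 × 341 = 1023
  C–H: 10 × 427 = 4270
  Σ(broken) = 5293 kJ
Bonds formed (products):
  C–H: 8 × 427 = 3416
  C=C: 2 × 634 = 1268
  H–H: 1 × 449 = 449
  Σ(formed) = 5133 kJ
ΔH = Σ(broken) − Σ(formed) = 5293 − 5133 = +160 kJ

ΔH ≈ +160 kJ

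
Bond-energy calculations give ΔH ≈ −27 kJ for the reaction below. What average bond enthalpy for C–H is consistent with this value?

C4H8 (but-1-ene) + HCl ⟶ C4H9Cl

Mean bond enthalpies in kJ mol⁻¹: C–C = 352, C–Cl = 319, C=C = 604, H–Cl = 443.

D(C–H) ≈ 403 kJ/mol

Let D be the C–H bond energy.
Σ(broken) = 2×352 + 8×D + 1×604 + 1×443 = 1751 + 8D
Σ(formed) = 3×352 + 1×319 + 9×D = 1375 + 9D
ΔH = Σ(broken) − Σ(formed) = (1751 + 8D) − (1375 + 9D) = +376 − D
Setting this equal to −27 kJ gives D = 403 kJ/mol.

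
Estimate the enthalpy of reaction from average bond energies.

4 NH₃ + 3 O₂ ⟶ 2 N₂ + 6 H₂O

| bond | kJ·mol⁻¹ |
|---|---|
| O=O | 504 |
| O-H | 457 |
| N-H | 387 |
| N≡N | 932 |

Bonds broken (reactants):
  N-H: 12 × 387 = 4644
  O=O: 3 × 504 = 1512
  Σ(broken) = 6156 kJ
Bonds formed (products):
  N≡N: 2 × 932 = 1864
  O-H: 12 × 457 = 5484
  Σ(formed) = 7348 kJ
ΔH = Σ(broken) − Σ(formed) = 6156 − 7348 = −1192 kJ

ΔH ≈ −1192 kJ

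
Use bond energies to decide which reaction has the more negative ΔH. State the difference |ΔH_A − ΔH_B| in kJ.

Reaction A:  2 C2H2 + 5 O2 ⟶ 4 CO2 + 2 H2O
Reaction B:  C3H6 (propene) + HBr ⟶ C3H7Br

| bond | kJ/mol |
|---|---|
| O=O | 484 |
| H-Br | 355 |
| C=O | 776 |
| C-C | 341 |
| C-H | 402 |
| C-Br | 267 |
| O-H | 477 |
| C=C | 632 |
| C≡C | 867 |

Reaction A:
  Bonds broken (reactants):
    C≡C: 2 × 867 = 1734
    C-H: 4 × 402 = 1608
    O=O: 5 × 484 = 2420
    Σ(broken) = 5762 kJ
  Bonds formed (products):
    C=O: 8 × 776 = 6208
    O-H: 4 × 477 = 1908
    Σ(formed) = 8116 kJ
  ΔH_A = 5762 − 8116 = −2354 kJ
Reaction B:
  Bonds broken (reactants):
    C-C: 1 × 341 = 341
    C-H: 6 × 402 = 2412
    C=C: 1 × 632 = 632
    H-Br: 1 × 355 = 355
    Σ(broken) = 3740 kJ
  Bonds formed (products):
    C-Br: 1 × 267 = 267
    C-C: 2 × 341 = 682
    C-H: 7 × 402 = 2814
    Σ(formed) = 3763 kJ
  ΔH_B = 3740 − 3763 = −23 kJ
ΔH_A − ΔH_B = −2331 kJ, so reaction A has the more negative ΔH; |ΔH_A − ΔH_B| = 2331 kJ.

Reaction A, by 2331 kJ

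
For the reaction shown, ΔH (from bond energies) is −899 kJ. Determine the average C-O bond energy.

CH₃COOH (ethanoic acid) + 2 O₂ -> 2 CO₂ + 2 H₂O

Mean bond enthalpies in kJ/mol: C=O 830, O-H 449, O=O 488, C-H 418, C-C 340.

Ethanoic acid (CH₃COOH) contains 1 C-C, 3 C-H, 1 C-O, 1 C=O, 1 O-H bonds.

D(C-O) ≈ 368 kJ/mol

Let D be the C-O bond energy.
Σ(broken) = 1×340 + 3×418 + 1×D + 1×830 + 1×449 + 2×488 = 3849 + D
Σ(formed) = 4×830 + 4×449 = 5116
ΔH = Σ(broken) − Σ(formed) = (3849 + D) − (5116) = −1267 + D
Setting this equal to −899 kJ gives D = 368 kJ/mol.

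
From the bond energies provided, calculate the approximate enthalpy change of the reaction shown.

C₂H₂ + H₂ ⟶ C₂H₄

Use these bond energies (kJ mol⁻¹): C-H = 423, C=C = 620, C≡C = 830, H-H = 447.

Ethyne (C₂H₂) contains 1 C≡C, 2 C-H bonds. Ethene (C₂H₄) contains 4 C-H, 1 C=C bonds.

Bonds broken (reactants):
  C≡C: 1 × 830 = 830
  C-H: 2 × 423 = 846
  H-H: 1 × 447 = 447
  Σ(broken) = 2123 kJ
Bonds formed (products):
  C-H: 4 × 423 = 1692
  C=C: 1 × 620 = 620
  Σ(formed) = 2312 kJ
ΔH = Σ(broken) − Σ(formed) = 2123 − 2312 = −189 kJ

ΔH ≈ −189 kJ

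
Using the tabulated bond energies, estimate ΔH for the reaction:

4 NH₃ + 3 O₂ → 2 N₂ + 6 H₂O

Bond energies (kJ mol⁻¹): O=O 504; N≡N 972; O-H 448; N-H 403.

ΔH ≈ −972 kJ

Bonds broken (reactants):
  N-H: 12 × 403 = 4836
  O=O: 3 × 504 = 1512
  Σ(broken) = 6348 kJ
Bonds formed (products):
  N≡N: 2 × 972 = 1944
  O-H: 12 × 448 = 5376
  Σ(formed) = 7320 kJ
ΔH = Σ(broken) − Σ(formed) = 6348 − 7320 = −972 kJ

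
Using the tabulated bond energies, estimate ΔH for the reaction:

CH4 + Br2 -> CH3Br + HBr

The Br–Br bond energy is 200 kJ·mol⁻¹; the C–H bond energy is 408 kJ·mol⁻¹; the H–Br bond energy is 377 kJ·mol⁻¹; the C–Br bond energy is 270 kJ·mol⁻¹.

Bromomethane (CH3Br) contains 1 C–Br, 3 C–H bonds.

ΔH ≈ −39 kJ

Bonds broken (reactants):
  Br–Br: 1 × 200 = 200
  C–H: 4 × 408 = 1632
  Σ(broken) = 1832 kJ
Bonds formed (products):
  C–Br: 1 × 270 = 270
  C–H: 3 × 408 = 1224
  H–Br: 1 × 377 = 377
  Σ(formed) = 1871 kJ
ΔH = Σ(broken) − Σ(formed) = 1832 − 1871 = −39 kJ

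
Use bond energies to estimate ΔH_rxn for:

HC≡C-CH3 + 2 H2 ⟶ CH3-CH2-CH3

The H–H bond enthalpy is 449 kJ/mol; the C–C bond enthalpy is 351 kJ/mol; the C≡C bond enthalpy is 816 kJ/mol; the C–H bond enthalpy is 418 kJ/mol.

ΔH ≈ −309 kJ

Bonds broken (reactants):
  C≡C: 1 × 816 = 816
  C–C: 1 × 351 = 351
  C–H: 4 × 418 = 1672
  H–H: 2 × 449 = 898
  Σ(broken) = 3737 kJ
Bonds formed (products):
  C–C: 2 × 351 = 702
  C–H: 8 × 418 = 3344
  Σ(formed) = 4046 kJ
ΔH = Σ(broken) − Σ(formed) = 3737 − 4046 = −309 kJ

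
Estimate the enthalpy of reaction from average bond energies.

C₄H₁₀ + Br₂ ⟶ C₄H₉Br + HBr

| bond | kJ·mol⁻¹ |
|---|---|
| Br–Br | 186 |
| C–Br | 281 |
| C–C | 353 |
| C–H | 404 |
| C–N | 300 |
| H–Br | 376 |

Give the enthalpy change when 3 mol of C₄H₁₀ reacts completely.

Bonds broken (reactants):
  Br–Br: 1 × 186 = 186
  C–C: 3 × 353 = 1059
  C–H: 10 × 404 = 4040
  Σ(broken) = 5285 kJ
Bonds formed (products):
  C–Br: 1 × 281 = 281
  C–C: 3 × 353 = 1059
  C–H: 9 × 404 = 3636
  H–Br: 1 × 376 = 376
  Σ(formed) = 5352 kJ
ΔH = Σ(broken) − Σ(formed) = 5285 − 5352 = −67 kJ
For 3× the reaction as written: 3 × (−67) = −201 kJ

ΔH = −201 kJ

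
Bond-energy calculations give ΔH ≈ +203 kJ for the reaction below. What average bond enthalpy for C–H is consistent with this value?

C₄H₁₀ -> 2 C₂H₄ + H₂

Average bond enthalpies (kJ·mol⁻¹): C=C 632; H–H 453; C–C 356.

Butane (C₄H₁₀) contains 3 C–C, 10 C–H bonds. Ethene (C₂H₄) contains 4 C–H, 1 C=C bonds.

Let D be the C–H bond energy.
Σ(broken) = 3×356 + 10×D = 1068 + 10D
Σ(formed) = 8×D + 2×632 + 1×453 = 1717 + 8D
ΔH = Σ(broken) − Σ(formed) = (1068 + 10D) − (1717 + 8D) = −649 + 2D
Setting this equal to +203 kJ gives 2D = 852, so D = 426 kJ/mol.

D(C–H) ≈ 426 kJ/mol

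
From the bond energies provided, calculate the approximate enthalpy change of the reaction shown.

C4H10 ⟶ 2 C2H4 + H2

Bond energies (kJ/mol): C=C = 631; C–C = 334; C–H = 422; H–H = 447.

ΔH ≈ +137 kJ

Bonds broken (reactants):
  C–C: 3 × 334 = 1002
  C–H: 10 × 422 = 4220
  Σ(broken) = 5222 kJ
Bonds formed (products):
  C–H: 8 × 422 = 3376
  C=C: 2 × 631 = 1262
  H–H: 1 × 447 = 447
  Σ(formed) = 5085 kJ
ΔH = Σ(broken) − Σ(formed) = 5222 − 5085 = +137 kJ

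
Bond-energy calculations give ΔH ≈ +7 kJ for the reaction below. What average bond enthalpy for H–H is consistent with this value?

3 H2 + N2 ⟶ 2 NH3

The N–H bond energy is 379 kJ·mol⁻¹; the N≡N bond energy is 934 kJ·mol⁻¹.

Let D be the H–H bond energy.
Σ(broken) = 3×D + 1×934 = 934 + 3D
Σ(formed) = 6×379 = 2274
ΔH = Σ(broken) − Σ(formed) = (934 + 3D) − (2274) = −1340 + 3D
Setting this equal to +7 kJ gives 3D = 1347, so D = 449 kJ/mol.

D(H–H) ≈ 449 kJ/mol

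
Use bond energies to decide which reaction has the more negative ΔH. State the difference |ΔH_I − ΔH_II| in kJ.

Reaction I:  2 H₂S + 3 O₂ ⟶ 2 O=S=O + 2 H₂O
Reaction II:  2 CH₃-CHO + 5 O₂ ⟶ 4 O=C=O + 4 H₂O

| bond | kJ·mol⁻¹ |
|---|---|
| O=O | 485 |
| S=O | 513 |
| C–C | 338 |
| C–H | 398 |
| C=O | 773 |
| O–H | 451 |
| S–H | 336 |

Reaction I:
  Bonds broken (reactants):
    O=O: 3 × 485 = 1455
    S–H: 4 × 336 = 1344
    Σ(broken) = 2799 kJ
  Bonds formed (products):
    O–H: 4 × 451 = 1804
    S=O: 4 × 513 = 2052
    Σ(formed) = 3856 kJ
  ΔH_I = 2799 − 3856 = −1057 kJ
Reaction II:
  Bonds broken (reactants):
    C–C: 2 × 338 = 676
    C–H: 8 × 398 = 3184
    C=O: 2 × 773 = 1546
    O=O: 5 × 485 = 2425
    Σ(broken) = 7831 kJ
  Bonds formed (products):
    C=O: 8 × 773 = 6184
    O–H: 8 × 451 = 3608
    Σ(formed) = 9792 kJ
  ΔH_II = 7831 − 9792 = −1961 kJ
ΔH_I − ΔH_II = +904 kJ, so reaction II has the more negative ΔH; |ΔH_I − ΔH_II| = 904 kJ.

Reaction II, by 904 kJ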